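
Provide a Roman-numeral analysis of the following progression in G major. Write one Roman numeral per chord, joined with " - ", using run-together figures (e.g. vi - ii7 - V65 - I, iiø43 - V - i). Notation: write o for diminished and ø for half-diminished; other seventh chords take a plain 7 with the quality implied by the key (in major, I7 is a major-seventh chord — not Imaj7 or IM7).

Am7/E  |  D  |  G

ii43 - V - I

Am7/E: root A is the supertonic; minor seventh chord there is ii43.
D has root D, degree 5 in G major, so V.
G: major triad on G = scale degree 1 → I.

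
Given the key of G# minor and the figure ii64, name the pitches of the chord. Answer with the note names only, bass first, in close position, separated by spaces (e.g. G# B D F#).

E# A# C#

ii64 is the minor supertonic, borrowed from the parallel major (the Dorian ii). In G# minor that root is A#.
So the chord is A#-C#-E#.
With the 64 figure the chord is in second inversion; from the bass E# upward in close position it reads E#-A#-C#.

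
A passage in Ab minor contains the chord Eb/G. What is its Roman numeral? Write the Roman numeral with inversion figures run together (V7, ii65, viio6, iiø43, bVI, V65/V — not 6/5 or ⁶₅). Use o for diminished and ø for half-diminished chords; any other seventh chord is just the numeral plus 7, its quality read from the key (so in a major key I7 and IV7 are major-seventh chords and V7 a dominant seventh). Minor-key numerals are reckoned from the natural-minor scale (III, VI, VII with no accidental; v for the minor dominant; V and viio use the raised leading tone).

V6

The pitches Eb-G-Bb form a major triad rooted on Eb.
In Ab minor, Eb is the dominant; the diatonic major triad there is V.
With G in the bass the chord is in first inversion, so the figured bass is 6.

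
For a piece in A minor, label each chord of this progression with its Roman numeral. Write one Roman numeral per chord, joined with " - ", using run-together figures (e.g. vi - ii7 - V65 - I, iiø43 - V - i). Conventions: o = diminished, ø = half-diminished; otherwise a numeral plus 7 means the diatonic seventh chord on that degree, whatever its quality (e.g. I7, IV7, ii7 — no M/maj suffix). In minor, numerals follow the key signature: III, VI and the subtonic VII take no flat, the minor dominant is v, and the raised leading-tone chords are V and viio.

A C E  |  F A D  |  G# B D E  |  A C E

A-C-E has root A, degree 1 in A minor, so i.
F-A-D has root D, degree 4 in A minor, so iv6.
G#-B-D-E has root E, degree 5 in A minor, so V65.
A-C-E: minor triad on A = scale degree 1 → i.

i - iv6 - V65 - i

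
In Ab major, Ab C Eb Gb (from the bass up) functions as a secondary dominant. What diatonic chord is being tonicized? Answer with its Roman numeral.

IV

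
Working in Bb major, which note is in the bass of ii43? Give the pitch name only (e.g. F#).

G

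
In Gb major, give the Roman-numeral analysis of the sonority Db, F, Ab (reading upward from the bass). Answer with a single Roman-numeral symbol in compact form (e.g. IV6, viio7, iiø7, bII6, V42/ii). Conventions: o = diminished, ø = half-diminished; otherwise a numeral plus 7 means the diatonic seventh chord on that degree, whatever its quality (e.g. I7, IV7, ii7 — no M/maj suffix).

V

The pitches Db-F-Ab form a major triad rooted on Db.
In Gb major, Db is the dominant; the diatonic major triad there is V.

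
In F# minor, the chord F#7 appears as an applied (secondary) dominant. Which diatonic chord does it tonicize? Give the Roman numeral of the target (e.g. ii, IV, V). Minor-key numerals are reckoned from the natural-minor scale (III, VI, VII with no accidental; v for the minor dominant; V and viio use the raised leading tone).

iv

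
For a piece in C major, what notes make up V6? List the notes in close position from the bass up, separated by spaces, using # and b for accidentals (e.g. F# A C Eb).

In C major, the fifth degree is G, and the diatonic chord built there is a major triad.
That chord is spelled G-B-D.
The figured bass 6 indicates first inversion, placing the third (B) in the bass: B-D-G.

B D G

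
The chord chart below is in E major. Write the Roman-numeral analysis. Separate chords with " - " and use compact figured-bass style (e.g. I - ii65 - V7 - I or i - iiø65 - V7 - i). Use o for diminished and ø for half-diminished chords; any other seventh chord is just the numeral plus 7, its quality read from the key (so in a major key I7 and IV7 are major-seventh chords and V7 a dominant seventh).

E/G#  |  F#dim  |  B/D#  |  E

E/G#: root E is the tonic; major triad there is I6.
F#dim: F# with this quality isn't in the key; it's iio, borrowed from the parallel minor.
B/D#: root B is the dominant; major triad there is V6.
E: root E is the tonic; major triad there is I.

I6 - iio - V6 - I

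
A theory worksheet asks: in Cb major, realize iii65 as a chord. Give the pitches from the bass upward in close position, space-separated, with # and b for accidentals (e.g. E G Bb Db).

Gb Bb Db Eb

The numeral's case and figure indicate a minor seventh chord. In Cb major its root, the mediant, is Eb.
Stacking thirds from Eb gives Eb-Gb-Bb-Db.
With the 65 figure the chord is in first inversion; from the bass Gb upward in close position it reads Gb-Bb-Db-Eb.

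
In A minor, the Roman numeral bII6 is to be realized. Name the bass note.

bII in A minor has root Bb; the chord is Bb-D-F.
The figure 6 means first inversion — the third is in the bass.

D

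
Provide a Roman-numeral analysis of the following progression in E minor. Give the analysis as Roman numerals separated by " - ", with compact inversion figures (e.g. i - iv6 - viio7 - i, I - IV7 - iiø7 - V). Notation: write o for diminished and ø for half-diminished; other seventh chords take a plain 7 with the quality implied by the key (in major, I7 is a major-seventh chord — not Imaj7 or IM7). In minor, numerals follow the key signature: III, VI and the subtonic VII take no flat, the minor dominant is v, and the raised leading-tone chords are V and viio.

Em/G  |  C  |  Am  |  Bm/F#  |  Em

i6 - VI - iv - v64 - i

Em/G has root E, degree 1 in E minor, so i6.
C: major triad on C = scale degree 6 → VI.
Am: root A is the subdominant; minor triad there is iv.
Bm/F# has root B, degree 5 in E minor, so v64.
Em has root E, degree 1 in E minor, so i.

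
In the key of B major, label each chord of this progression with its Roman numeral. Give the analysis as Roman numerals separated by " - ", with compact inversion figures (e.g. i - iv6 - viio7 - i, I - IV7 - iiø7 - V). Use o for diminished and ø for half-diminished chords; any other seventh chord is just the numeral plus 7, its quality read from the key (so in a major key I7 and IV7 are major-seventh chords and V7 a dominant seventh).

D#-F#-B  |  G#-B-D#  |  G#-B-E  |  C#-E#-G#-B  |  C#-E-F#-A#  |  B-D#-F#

I6 - vi - IV6 - V7/V - V43 - I

D#-F#-B: root B is the tonic; major triad there is I6.
G#-B-D# has root G#, degree 6 in B major, so vi.
G#-B-E has root E, degree 4 in B major, so IV6.
C#-E#-G#-B: a dominant seventh chord on C#, the applied dominant of V → V7/V.
C#-E-F#-A# has root F#, degree 5 in B major, so V43.
B-D#-F#: major triad on B = scale degree 1 → I.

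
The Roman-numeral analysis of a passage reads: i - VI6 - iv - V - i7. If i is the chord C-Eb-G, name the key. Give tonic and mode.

The anchor chord is a minor triad on C, labeled i.
If C is scale degree 1 and the mode makes that degree carry a minor triad, the tonic is C and the mode is minor.

C minor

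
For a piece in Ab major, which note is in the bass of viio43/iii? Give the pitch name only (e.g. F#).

The applied chord viio43/iii is rooted on B: B-D-F-Ab.
The figure 43 means second inversion — the fifth is in the bass.

F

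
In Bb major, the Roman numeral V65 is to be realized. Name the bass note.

A

V in Bb major has root F; the chord is F-A-C-Eb.
The figure 65 means first inversion — the third is in the bass.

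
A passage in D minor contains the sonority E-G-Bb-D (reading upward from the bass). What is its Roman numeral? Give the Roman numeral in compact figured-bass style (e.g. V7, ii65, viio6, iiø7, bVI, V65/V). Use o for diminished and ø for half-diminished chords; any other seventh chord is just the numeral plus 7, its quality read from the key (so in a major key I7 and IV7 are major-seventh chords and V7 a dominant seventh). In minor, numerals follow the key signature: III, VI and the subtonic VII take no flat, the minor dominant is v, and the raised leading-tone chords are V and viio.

The pitches E-G-Bb-D form a half-diminished seventh chord rooted on E.
In D minor, E is the supertonic; the diatonic half-diminished seventh chord there is iiø7.

iiø7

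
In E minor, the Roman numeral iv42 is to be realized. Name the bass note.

iv in E minor has root A; the chord is A-C-E-G.
The figure 42 means third inversion — the seventh is in the bass.

G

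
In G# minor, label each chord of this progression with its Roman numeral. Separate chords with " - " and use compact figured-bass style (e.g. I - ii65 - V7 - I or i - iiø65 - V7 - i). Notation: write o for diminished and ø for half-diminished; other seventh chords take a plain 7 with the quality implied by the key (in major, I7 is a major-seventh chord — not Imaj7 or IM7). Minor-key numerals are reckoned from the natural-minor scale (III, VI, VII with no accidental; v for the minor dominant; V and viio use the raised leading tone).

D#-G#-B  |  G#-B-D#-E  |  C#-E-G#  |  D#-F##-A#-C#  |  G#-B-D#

i64 - VI65 - iv - V7 - i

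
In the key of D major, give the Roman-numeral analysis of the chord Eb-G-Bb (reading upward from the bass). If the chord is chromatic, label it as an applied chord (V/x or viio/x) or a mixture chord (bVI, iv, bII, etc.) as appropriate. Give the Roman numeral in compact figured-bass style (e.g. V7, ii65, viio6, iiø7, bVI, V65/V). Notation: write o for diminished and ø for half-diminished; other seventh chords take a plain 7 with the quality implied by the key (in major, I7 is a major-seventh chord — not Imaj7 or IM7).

bII

Stacked in thirds the chord is Eb-G-Bb: a major triad on Eb.
Eb is the lowered second degree of D major (diatonic 2 would be E). This is the Neapolitan chord — a major triad on the lowered second degree.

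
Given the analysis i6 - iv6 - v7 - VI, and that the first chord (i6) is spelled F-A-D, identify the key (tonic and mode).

D minor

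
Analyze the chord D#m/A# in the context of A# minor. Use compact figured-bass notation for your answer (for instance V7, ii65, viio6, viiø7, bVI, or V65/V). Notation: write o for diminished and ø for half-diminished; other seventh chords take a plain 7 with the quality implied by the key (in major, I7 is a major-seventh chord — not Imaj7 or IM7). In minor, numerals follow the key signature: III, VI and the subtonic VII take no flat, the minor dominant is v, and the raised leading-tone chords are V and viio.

iv64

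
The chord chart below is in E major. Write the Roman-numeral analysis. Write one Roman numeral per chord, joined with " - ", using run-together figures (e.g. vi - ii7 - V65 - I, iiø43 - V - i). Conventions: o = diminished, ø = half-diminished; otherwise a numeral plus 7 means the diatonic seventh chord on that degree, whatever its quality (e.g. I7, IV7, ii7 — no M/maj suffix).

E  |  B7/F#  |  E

I - V43 - I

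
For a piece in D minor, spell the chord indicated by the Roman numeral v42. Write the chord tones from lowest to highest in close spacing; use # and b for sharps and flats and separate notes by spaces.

The numeral's case and figure indicate a minor seventh chord. In D minor its root, scale degree 5, is A.
That chord is spelled A-C-E-G.
With the 42 figure the chord is in third inversion; from the bass G upward in close position it reads G-A-C-E.

G A C E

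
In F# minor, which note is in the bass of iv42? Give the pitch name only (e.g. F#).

A

iv in F# minor has root B; the chord is B-D-F#-A.
The figure 42 means third inversion — the seventh is in the bass.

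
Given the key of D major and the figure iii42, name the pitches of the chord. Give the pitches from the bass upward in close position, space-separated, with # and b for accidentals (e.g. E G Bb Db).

E F# A C#

In D major, scale degree 3 is F#, and the diatonic chord built there is a minor seventh chord.
That chord is spelled F#-A-C#-E.
With the 42 figure the chord is in third inversion; from the bass E upward in close position it reads E-F#-A-C#.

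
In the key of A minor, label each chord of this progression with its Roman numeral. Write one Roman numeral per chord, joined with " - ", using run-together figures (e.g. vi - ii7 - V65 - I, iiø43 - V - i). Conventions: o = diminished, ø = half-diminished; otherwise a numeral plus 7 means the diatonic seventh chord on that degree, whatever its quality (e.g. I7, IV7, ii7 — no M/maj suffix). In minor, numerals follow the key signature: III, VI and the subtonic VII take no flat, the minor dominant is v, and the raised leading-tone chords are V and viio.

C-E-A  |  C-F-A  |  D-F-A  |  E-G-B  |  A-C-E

C-E-A: minor triad on A = scale degree 1 → i6.
C-F-A has root F, degree 6 in A minor, so VI64.
D-F-A has root D, degree 4 in A minor, so iv.
E-G-B: root E is the dominant; minor triad there is v.
A-C-E: root A is the tonic; minor triad there is i.

i6 - VI64 - iv - v - i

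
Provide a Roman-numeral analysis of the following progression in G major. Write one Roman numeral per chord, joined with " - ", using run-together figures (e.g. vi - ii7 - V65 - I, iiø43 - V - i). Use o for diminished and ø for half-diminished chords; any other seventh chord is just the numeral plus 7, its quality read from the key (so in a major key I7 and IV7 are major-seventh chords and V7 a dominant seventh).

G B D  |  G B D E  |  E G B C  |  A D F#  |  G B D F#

I - vi65 - IV65 - V64 - I7

G-B-D: major triad on G = scale degree 1 → I.
G-B-D-E: minor seventh chord on E = scale degree 6 → vi65.
E-G-B-C: root C is the subdominant; major seventh chord there is IV65.
A-D-F# has root D, degree 5 in G major, so V64.
G-B-D-F#: major seventh chord on G = scale degree 1 → I7.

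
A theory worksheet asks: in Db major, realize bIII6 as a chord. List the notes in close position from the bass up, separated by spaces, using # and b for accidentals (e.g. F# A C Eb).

Ab Cb Fb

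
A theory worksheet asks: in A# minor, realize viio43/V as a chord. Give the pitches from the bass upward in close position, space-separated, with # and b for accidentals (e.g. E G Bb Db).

viio43/V is a secondary leading-tone chord. The target V is E# in A# minor; the applied chord is rooted a semitone below, on D##.
Building a fully diminished seventh chord on D## gives D##-F##-A#-C#.
With the 43 figure the chord is in second inversion; from the bass A# upward in close position it reads A#-C#-D##-F##.

A# C# D## F##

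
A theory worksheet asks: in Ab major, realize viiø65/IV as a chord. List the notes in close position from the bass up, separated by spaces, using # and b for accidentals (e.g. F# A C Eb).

The slash marks an applied leading-tone chord: viio of IV. In Ab major, IV is Db, so the leading tone to it is C, a half step below.
Building a half-diminished seventh chord on C gives C-Eb-Gb-Bb.
With the 65 figure the chord is in first inversion; from the bass Eb upward in close position it reads Eb-Gb-Bb-C.

Eb Gb Bb C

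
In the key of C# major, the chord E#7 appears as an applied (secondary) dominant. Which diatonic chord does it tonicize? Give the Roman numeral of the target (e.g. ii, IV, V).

vi

The chord is a dominant seventh chord on E#.
A dominant resolves down a perfect fifth: E# → A#. In C# major, A# is scale degree 6, i.e. vi.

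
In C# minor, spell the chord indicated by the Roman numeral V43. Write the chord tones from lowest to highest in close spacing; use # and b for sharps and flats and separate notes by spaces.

D# F# G# B#

In C# minor, the dominant is G#. The dominant is major (leading tone raised), so V is a dominant seventh chord.
That chord is spelled G#-B#-D#-F#.
With the 43 figure the chord is in second inversion; from the bass D# upward in close position it reads D#-F#-G#-B#.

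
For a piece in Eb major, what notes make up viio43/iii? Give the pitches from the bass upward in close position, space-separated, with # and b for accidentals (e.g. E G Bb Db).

C Eb F# A

The slash marks an applied leading-tone chord: viio of iii. In Eb major, iii is G, so the leading tone to it is F#, a half step below.
Building a fully diminished seventh chord on F# gives F#-A-C-Eb.
With the 43 figure the chord is in second inversion; from the bass C upward in close position it reads C-Eb-F#-A.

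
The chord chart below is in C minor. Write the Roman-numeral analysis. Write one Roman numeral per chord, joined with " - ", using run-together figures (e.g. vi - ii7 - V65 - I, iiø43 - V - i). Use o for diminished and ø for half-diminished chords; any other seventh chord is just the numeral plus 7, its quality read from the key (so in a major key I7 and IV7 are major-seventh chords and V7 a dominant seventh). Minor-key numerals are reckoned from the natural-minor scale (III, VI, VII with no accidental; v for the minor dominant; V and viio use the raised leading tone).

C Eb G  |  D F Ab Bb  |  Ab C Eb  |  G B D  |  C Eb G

i - VII65 - VI - V - i

C-Eb-G: root C is the tonic; minor triad there is i.
D-F-Ab-Bb: root Bb is the subtonic; dominant seventh chord there is VII65.
Ab-C-Eb: major triad on Ab = scale degree 6 → VI.
G-B-D: major triad on G = scale degree 5 → V.
C-Eb-G has root C, degree 1 in C minor, so i.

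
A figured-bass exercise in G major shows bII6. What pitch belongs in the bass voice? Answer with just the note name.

C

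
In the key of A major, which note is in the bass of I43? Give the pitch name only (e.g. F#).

E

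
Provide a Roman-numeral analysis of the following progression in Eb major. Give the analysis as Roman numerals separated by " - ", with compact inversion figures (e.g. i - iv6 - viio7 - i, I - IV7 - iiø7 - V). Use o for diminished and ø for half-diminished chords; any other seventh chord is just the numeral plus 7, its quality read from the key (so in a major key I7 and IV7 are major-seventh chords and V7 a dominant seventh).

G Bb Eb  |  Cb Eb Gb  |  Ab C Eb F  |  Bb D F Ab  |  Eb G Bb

I6 - bVI - ii65 - V7 - I

G-Bb-Eb: major triad on Eb = scale degree 1 → I6.
Cb-Eb-Gb is non-diatonic — bVI, a mixture chord from Eb minor.
Ab-C-Eb-F: minor seventh chord on F = scale degree 2 → ii65.
Bb-D-F-Ab has root Bb, degree 5 in Eb major, so V7.
Eb-G-Bb: major triad on Eb = scale degree 1 → I.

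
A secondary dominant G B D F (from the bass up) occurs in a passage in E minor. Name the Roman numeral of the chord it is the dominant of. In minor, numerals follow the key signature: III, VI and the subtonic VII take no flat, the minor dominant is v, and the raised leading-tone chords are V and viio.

The chord is a dominant seventh chord on G.
A dominant resolves down a perfect fifth: G → C. In E minor, C is scale degree 6, i.e. VI.

VI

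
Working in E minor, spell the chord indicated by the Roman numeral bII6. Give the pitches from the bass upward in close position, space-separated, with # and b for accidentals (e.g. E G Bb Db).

A C F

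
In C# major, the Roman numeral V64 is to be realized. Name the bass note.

V in C# major has root G#; the chord is G#-B#-D#.
The figure 64 means second inversion — the fifth is in the bass.

D#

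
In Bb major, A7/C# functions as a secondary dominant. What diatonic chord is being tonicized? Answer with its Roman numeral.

iii

The chord is a dominant seventh chord on A.
A dominant resolves down a perfect fifth: A → D. In Bb major, D is scale degree 3, i.e. iii.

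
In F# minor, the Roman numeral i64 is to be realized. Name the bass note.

C#

i in F# minor has root F#; the chord is F#-A-C#.
The figure 64 means second inversion — the fifth is in the bass.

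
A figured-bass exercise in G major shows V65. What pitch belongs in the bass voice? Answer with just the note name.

F#

V in G major has root D; the chord is D-F#-A-C.
The figure 65 means first inversion — the third is in the bass.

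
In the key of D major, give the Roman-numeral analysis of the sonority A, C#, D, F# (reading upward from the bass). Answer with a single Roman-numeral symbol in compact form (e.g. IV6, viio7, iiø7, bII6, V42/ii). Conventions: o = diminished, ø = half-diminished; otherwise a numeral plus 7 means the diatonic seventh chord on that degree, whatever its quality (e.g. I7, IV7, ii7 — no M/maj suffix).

I43

The pitches D-F#-A-C# form a major seventh chord rooted on D.
D is scale degree 1 in D major, and a major seventh chord on that degree is written I7.
With A in the bass the chord is in second inversion, so the figured bass is 43.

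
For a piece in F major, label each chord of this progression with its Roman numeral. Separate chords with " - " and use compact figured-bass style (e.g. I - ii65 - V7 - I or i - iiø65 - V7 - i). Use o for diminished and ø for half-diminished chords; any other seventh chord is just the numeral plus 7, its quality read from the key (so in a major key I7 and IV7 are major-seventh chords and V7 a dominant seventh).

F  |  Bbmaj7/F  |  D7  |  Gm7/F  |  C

I - IV43 - V7/ii - ii42 - V

F has root F, degree 1 in F major, so I.
Bbmaj7/F has root Bb, degree 4 in F major, so IV43.
D7: a dominant seventh chord on D, the applied dominant of ii → V7/ii.
Gm7/F has root G, degree 2 in F major, so ii42.
C has root C, degree 5 in F major, so V.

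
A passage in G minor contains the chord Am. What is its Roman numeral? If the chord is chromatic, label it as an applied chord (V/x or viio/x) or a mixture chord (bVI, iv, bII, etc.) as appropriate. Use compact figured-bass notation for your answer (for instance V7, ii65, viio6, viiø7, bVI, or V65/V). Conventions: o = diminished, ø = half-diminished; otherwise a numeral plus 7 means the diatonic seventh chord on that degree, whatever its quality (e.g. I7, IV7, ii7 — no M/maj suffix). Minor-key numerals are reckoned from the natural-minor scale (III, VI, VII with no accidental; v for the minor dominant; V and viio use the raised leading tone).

The pitches A-C-E form a minor triad rooted on A.
A is the second degree of G minor. This is the minor supertonic, borrowed from the parallel major (the Dorian ii).

ii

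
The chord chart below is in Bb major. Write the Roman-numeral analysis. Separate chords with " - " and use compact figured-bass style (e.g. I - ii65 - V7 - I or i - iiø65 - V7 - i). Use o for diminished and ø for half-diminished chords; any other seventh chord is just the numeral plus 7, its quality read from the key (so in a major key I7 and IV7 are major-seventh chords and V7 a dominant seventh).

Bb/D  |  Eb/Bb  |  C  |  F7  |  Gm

I6 - IV64 - V/V - V7 - vi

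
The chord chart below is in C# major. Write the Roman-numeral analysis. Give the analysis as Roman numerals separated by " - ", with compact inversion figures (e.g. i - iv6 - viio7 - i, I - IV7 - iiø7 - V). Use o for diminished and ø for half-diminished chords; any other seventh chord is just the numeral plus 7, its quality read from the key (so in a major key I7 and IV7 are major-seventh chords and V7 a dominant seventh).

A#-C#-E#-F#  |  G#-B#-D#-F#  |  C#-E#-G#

A#-C#-E#-F# has root F#, degree 4 in C# major, so IV65.
G#-B#-D#-F#: dominant seventh chord on G# = scale degree 5 → V7.
C#-E#-G#: root C# is the tonic; major triad there is I.

IV65 - V7 - I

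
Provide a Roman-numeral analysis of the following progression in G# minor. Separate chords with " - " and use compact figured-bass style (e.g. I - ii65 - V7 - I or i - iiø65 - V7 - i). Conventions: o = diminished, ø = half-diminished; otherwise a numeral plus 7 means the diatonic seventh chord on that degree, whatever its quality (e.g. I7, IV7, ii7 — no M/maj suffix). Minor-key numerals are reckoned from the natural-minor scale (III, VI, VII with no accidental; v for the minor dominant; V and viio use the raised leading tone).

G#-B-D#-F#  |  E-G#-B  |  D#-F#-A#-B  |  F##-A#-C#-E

G#-B-D#-F# has root G#, degree 1 in G# minor, so i7.
E-G#-B: major triad on E = scale degree 6 → VI.
D#-F#-A#-B: root B is the mediant; major seventh chord there is III65.
F##-A#-C#-E: root F## is the leading tone; fully diminished seventh chord there is viio7.

i7 - VI - III65 - viio7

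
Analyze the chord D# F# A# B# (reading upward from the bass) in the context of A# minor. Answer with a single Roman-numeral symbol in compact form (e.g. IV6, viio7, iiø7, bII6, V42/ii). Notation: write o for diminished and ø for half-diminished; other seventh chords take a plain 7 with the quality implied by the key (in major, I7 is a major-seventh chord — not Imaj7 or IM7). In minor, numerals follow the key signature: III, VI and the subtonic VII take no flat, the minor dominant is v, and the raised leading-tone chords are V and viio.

Stacked in thirds the chord is B#-D#-F#-A#: a half-diminished seventh chord on B#.
B# is scale degree 2 in A# minor, and a half-diminished seventh chord on that degree is written iiø7.
With D# in the bass the chord is in first inversion, so the figured bass is 65.

iiø65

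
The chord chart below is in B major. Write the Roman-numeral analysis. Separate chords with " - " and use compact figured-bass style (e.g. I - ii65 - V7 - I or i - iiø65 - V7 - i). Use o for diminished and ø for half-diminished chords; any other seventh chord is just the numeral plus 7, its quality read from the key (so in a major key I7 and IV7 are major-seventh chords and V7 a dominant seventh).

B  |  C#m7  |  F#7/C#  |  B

I - ii7 - V43 - I

B has root B, degree 1 in B major, so I.
C#m7: minor seventh chord on C# = scale degree 2 → ii7.
F#7/C# has root F#, degree 5 in B major, so V43.
B has root B, degree 1 in B major, so I.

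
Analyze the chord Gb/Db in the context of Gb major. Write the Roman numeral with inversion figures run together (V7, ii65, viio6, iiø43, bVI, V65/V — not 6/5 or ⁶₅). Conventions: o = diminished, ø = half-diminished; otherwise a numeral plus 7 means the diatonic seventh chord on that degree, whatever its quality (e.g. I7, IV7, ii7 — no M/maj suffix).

I64

The pitches Gb-Bb-Db form a major triad rooted on Gb.
In Gb major, Gb is the tonic; the diatonic major triad there is I.
With Db in the bass the chord is in second inversion, so the figured bass is 64.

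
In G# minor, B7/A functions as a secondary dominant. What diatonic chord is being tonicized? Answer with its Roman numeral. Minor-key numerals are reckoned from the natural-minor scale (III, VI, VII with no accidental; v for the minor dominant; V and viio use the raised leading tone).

VI

The chord is a dominant seventh chord on B.
A dominant resolves down a perfect fifth: B → E. In G# minor, E is scale degree 6, i.e. VI.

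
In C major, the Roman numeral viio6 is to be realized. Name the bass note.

D

viio in C major has root B; the chord is B-D-F.
The figure 6 means first inversion — the third is in the bass.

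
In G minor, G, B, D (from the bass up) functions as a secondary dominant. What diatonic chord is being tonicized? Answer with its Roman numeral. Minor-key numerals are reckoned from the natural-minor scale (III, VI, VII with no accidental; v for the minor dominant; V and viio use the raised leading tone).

iv

The chord is a major triad on G.
A dominant resolves down a perfect fifth: G → C. In G minor, C is scale degree 4, i.e. iv.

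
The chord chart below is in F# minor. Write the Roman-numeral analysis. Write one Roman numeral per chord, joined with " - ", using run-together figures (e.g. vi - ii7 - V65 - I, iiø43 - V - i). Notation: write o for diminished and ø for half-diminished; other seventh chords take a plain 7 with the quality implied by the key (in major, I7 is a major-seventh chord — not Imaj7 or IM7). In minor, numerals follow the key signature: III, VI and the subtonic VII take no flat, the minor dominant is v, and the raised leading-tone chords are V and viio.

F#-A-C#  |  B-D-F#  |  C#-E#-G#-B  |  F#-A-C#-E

F#-A-C# has root F#, degree 1 in F# minor, so i.
B-D-F#: root B is the subdominant; minor triad there is iv.
C#-E#-G#-B has root C#, degree 5 in F# minor, so V7.
F#-A-C#-E has root F#, degree 1 in F# minor, so i7.

i - iv - V7 - i7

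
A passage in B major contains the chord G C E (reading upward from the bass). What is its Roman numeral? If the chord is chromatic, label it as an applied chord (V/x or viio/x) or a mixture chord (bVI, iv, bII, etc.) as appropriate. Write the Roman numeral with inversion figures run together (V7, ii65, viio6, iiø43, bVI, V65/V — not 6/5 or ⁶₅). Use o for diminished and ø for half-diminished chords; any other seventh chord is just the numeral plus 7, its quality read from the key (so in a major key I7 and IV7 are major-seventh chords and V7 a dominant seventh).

Stacked in thirds the chord is C-E-G: a major triad on C.
C is the lowered second degree of B major (diatonic 2 would be C#). This is the Neapolitan chord — a major triad on the lowered second degree.
With G in the bass the chord is in second inversion, so the figured bass is 64.

bII64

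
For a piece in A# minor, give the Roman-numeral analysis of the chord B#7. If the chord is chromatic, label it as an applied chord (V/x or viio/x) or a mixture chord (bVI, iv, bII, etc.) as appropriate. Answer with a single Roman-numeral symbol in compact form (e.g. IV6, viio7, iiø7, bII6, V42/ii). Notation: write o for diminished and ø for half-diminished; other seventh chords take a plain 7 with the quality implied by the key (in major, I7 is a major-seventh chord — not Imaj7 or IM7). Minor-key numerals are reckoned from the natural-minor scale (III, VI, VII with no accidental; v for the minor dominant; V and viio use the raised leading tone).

V7/V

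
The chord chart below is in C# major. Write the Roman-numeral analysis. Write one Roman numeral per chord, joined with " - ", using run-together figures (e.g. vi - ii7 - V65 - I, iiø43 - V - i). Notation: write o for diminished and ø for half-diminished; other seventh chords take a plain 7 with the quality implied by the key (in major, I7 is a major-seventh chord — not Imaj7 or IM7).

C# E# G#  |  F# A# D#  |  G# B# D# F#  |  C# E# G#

C#-E#-G#: root C# is the tonic; major triad there is I.
F#-A#-D# has root D#, degree 2 in C# major, so ii6.
G#-B#-D#-F#: root G# is the dominant; dominant seventh chord there is V7.
C#-E#-G#: root C# is the tonic; major triad there is I.

I - ii6 - V7 - I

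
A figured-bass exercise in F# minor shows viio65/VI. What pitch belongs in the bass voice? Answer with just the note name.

The applied chord viio65/VI is rooted on C#: C#-E-G-Bb.
The figure 65 means first inversion — the third is in the bass.

E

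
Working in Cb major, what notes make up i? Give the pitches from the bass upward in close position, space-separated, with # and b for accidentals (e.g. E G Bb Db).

i is the minor tonic, borrowed from the parallel minor. In Cb major that root is Cb.
So the chord is Cb-Ebb-Gb, a minor triad.

Cb Ebb Gb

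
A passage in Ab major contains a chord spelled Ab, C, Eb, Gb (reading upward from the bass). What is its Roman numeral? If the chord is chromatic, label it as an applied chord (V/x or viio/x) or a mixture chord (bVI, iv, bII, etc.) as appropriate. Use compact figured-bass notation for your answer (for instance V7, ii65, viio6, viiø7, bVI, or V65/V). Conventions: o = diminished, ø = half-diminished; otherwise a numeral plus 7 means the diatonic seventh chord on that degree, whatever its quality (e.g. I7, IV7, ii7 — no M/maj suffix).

The pitches Ab-C-Eb-Gb form a dominant seventh chord rooted on Ab.
Ab is not a diatonic chord root with this quality in Ab major, but it lies a perfect fifth above Db (IV), so the chord functions as an applied dominant of IV.

V7/IV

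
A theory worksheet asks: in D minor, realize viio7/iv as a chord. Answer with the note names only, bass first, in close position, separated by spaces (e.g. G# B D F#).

F# A C Eb

viio7/iv is a secondary leading-tone chord. The target iv is G in D minor; the applied chord is rooted a semitone below, on F#.
Building a fully diminished seventh chord on F# gives F#-A-C-Eb.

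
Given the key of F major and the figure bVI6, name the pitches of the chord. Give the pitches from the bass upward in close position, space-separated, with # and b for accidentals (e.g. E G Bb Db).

Scale degree 6 in F major is D; lowering it a half step gives Db. bVI6 is a major triad on the lowered sixth degree, borrowed from the parallel minor.
So the chord is Db-F-Ab, a major triad.
The figured bass 6 indicates first inversion, placing the third (F) in the bass: F-Ab-Db.

F Ab Db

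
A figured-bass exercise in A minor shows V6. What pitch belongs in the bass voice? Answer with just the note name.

V in A minor has root E; the chord is E-G#-B.
The figure 6 means first inversion — the third is in the bass.

G#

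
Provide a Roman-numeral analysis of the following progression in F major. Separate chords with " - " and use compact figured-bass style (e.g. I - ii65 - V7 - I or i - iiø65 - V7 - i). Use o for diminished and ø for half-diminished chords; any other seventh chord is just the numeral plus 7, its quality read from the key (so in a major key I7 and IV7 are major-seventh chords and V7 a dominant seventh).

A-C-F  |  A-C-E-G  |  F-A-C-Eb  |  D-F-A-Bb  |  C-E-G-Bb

I6 - iii7 - V7/IV - IV65 - V7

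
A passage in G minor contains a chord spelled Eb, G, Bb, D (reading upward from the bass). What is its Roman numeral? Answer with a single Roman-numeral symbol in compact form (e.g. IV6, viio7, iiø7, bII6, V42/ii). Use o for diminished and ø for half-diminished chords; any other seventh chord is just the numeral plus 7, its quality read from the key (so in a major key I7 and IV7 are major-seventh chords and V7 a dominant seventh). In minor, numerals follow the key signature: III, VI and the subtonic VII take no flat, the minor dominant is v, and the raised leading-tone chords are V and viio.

Stacked in thirds the chord is Eb-G-Bb-D: a major seventh chord on Eb.
In G minor, Eb is the submediant; the diatonic major seventh chord there is VI7.

VI7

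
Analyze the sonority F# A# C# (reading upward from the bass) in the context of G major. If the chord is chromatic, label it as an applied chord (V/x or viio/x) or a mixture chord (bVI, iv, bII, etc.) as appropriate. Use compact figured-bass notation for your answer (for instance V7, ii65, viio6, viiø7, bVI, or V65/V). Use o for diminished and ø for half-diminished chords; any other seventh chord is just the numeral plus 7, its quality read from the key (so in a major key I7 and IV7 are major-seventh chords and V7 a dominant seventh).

Stacked in thirds the chord is F#-A#-C#: a major triad on F#.
F# is not a diatonic chord root with this quality in G major, but it lies a perfect fifth above B (iii), so the chord functions as an applied dominant of iii.

V/iii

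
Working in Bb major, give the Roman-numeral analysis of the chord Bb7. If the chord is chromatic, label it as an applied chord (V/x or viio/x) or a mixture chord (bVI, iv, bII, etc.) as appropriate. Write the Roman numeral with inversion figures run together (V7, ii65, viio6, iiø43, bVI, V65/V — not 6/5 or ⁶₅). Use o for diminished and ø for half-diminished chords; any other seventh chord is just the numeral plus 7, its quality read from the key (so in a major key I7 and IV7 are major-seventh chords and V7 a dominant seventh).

V7/IV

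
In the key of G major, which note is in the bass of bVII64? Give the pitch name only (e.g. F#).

bVII in G major has root F; the chord is F-A-C.
The figure 64 means second inversion — the fifth is in the bass.

C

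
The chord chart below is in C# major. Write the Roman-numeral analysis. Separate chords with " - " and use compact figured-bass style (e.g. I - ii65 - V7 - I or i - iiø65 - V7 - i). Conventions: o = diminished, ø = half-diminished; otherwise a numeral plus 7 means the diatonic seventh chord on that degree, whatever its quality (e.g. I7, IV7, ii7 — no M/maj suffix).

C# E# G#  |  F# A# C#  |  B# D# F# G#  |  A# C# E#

C#-E#-G#: root C# is the tonic; major triad there is I.
F#-A#-C#: root F# is the subdominant; major triad there is IV.
B#-D#-F#-G#: root G# is the dominant; dominant seventh chord there is V65.
A#-C#-E#: root A# is the submediant; minor triad there is vi.

I - IV - V65 - vi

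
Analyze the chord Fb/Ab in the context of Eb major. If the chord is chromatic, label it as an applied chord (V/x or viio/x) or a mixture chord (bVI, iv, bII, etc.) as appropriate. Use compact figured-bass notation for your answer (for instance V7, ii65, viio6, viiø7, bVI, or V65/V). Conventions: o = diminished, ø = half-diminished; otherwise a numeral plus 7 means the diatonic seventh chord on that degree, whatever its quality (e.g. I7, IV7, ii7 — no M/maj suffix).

bII6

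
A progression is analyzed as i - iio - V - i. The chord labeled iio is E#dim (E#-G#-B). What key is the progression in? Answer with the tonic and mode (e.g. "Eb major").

D# minor

The anchor chord is a diminished triad on E#, labeled iio.
Counting down one scale step from E# places the tonic on D#; a diminished triad on degree 2 is diatonic only in minor.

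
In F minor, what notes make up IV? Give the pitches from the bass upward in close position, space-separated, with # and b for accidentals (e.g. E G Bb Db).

Bb D F

Scale degree 4 in F minor is Bb; here the chord built on it is altered to a major triad. IV is the major subdominant, borrowed from the parallel major.
So the chord is Bb-D-F, a major triad.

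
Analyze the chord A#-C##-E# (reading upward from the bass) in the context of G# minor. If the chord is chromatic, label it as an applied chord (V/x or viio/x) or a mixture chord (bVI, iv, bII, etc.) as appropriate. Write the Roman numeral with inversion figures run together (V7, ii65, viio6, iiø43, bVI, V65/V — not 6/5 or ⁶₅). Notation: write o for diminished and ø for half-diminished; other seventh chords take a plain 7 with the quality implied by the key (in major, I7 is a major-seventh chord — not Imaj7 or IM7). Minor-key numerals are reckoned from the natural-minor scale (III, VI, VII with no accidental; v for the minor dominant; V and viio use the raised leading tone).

V/V

Stacked in thirds the chord is A#-C##-E#: a major triad on A#.
A# is not a diatonic chord root with this quality in G# minor, but it lies a perfect fifth above D# (V), so the chord functions as an applied dominant of V.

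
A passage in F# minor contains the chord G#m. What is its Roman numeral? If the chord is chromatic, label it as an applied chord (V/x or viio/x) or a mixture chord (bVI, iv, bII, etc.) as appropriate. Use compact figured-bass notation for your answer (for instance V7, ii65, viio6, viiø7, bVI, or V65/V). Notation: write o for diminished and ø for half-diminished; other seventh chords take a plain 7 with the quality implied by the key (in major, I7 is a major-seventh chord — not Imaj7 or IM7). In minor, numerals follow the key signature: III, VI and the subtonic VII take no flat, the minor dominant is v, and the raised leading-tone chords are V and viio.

ii

Stacked in thirds the chord is G#-B-D#: a minor triad on G#.
G# is the second degree of F# minor. This is the minor supertonic, borrowed from the parallel major (the Dorian ii).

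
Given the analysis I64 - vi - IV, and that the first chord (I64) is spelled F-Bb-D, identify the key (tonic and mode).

I64 is given as F-Bb-D — a major triad with root Bb.
If Bb is scale degree 1 and the mode makes that degree carry a major triad, the tonic is Bb and the mode is major.

Bb major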